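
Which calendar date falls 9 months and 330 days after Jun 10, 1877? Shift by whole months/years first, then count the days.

Adding 9 months and 330 days from June 10, 1877: first the month/year part, then the days.
month 6 + 9 = 15, which is month 3 of year 1878 → March 1878.
Day 10 is valid in March, giving March 10, 1878.
Now add 330 days from March 10, 1878.
March has 31 days, so 31 − 10 = 21 days remain after March 10, 1878; 330 − 21 = 309 left.
April 1878 has 30 days: 309 − 30 = 279 left.
May 1878 has 31 days: 279 − 31 = 248 left.
June 1878 has 30 days: 248 − 30 = 218 left.
July 1878 has 31 days: 218 − 31 = 187 left.
August 1878 has 31 days: 187 − 31 = 156 left.
September 1878 has 30 days: 156 − 30 = 126 left.
October 1878 has 31 days: 126 − 31 = 95 left.
November 1878 has 30 days: 95 − 30 = 65 left.
December 1878 has 31 days: 65 − 31 = 34 left.
January 1879 has 31 days: 34 − 31 = 3 left.
3 days into February 1879 → February 3, 1879.

February 3, 1879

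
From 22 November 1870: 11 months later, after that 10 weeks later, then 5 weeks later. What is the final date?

February 4, 1872

Counting forward 11 months from November 22, 1870:
month 11 + 11 = 22, which is month 10 of year 1871 → October 1871.
Day 22 is valid in October, giving October 22, 1871.
Adding 10 weeks (= 70 days) from October 22, 1871:
October has 31 days, so 31 − 22 = 9 days remain after October 22, 1871; 70 − 9 = 61 left.
November 1871 has 30 days: 61 − 30 = 31 left.
31 days into December 1871 → December 31, 1871.
Advancing 5 weeks (= 35 days) from December 31, 1871:
December has 31 days, so 31 − 31 = 0 days remain after December 31, 1871; 35 − 0 = 35 left.
January 1872 has 31 days: 35 − 31 = 4 left.
4 days into February 1872 → February 4, 1872.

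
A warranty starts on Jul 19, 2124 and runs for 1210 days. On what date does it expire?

Counting forward 1210 days from July 19, 2124.
July has 31 days, so 31 − 19 = 12 days remain after July 19, 2124; 1210 − 12 = 1198 left.
August 2124 has 31 days: 1198 − 31 = 1167 left.
September 2124 has 30 days: 1167 − 30 = 1137 left.
October 2124 has 31 days: 1137 − 31 = 1106 left.
November 2124 has 30 days: 1106 − 30 = 1076 left.
December 2124 has 31 days: 1076 − 31 = 1045 left.
January 2125 has 31 days: 1045 − 31 = 1014 left.
February 2125 has 28 days (2125 is not a leap year): 1014 − 28 = 986 left.
March 2125 has 31 days: 986 − 31 = 955 left.
April 2125 has 30 days: 955 − 30 = 925 left.
May 2125 has 31 days: 925 − 31 = 894 left.
June 2125 has 30 days: 894 − 30 = 864 left.
July 2125 has 31 days: 864 − 31 = 833 left.
August 2125 has 31 days: 833 − 31 = 802 left.
September 2125 has 30 days: 802 − 30 = 772 left.
October 2125 has 31 days: 772 − 31 = 741 left.
November 2125 has 30 days: 741 − 30 = 711 left.
December 2125 has 31 days: 711 − 31 = 680 left.
January 2126 has 31 days: 680 − 31 = 649 left.
February 2126 has 28 days (2126 is not a leap year): 649 − 28 = 621 left.
March 2126 has 31 days: 621 − 31 = 590 left.
April 2126 has 30 days: 590 − 30 = 560 left.
May 2126 has 31 days: 560 − 31 = 529 left.
June 2126 has 30 days: 529 − 30 = 499 left.
July 2126 has 31 days: 499 − 31 = 468 left.
August 2126 has 31 days: 468 − 31 = 437 left.
September 2126 has 30 days: 437 − 30 = 407 left.
October 2126 has 31 days: 407 − 31 = 376 left.
November 2126 has 30 days: 376 − 30 = 346 left.
December 2126 has 31 days: 346 − 31 = 315 left.
January 2127 has 31 days: 315 − 31 = 284 left.
February 2127 has 28 days (2127 is not a leap year): 284 − 28 = 256 left.
March 2127 has 31 days: 256 − 31 = 225 left.
April 2127 has 30 days: 225 − 30 = 195 left.
May 2127 has 31 days: 195 − 31 = 164 left.
June 2127 has 30 days: 164 − 30 = 134 left.
July 2127 has 31 days: 134 − 31 = 103 left.
August 2127 has 31 days: 103 − 31 = 72 left.
September 2127 has 30 days: 72 − 30 = 42 left.
October 2127 has 31 days: 42 − 31 = 11 left.
11 days into November 2127 → November 11, 2127.

November 11, 2127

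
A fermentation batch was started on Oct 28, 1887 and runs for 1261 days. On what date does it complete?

April 11, 1891

Counting forward 1261 days from October 28, 1887.
October has 31 days, so 31 − 28 = 3 days remain after October 28, 1887; 1261 − 3 = 1258 left.
November 1887 has 30 days: 1258 − 30 = 1228 left.
December 1887 has 31 days: 1228 − 31 = 1197 left.
January 1888 has 31 days: 1197 − 31 = 1166 left.
February 1888 has 29 days (1888 is a leap year): 1166 − 29 = 1137 left.
March 1888 has 31 days: 1137 − 31 = 1106 left.
April 1888 has 30 days: 1106 − 30 = 1076 left.
May 1888 has 31 days: 1076 − 31 = 1045 left.
June 1888 has 30 days: 1045 − 30 = 1015 left.
July 1888 has 31 days: 1015 − 31 = 984 left.
August 1888 has 31 days: 984 − 31 = 953 left.
September 1888 has 30 days: 953 − 30 = 923 left.
October 1888 has 31 days: 923 − 31 = 892 left.
November 1888 has 30 days: 892 − 30 = 862 left.
December 1888 has 31 days: 862 − 31 = 831 left.
January 1889 has 31 days: 831 − 31 = 800 left.
February 1889 has 28 days (1889 is not a leap year): 800 − 28 = 772 left.
March 1889 has 31 days: 772 − 31 = 741 left.
April 1889 has 30 days: 741 − 30 = 711 left.
May 1889 has 31 days: 711 − 31 = 680 left.
June 1889 has 30 days: 680 − 30 = 650 left.
July 1889 has 31 days: 650 − 31 = 619 left.
August 1889 has 31 days: 619 − 31 = 588 left.
September 1889 has 30 days: 588 − 30 = 558 left.
October 1889 has 31 days: 558 − 31 = 527 left.
November 1889 has 30 days: 527 − 30 = 497 left.
December 1889 has 31 days: 497 − 31 = 466 left.
January 1890 has 31 days: 466 − 31 = 435 left.
February 1890 has 28 days (1890 is not a leap year): 435 − 28 = 407 left.
March 1890 has 31 days: 407 − 31 = 376 left.
April 1890 has 30 days: 376 − 30 = 346 left.
May 1890 has 31 days: 346 − 31 = 315 left.
June 1890 has 30 days: 315 − 30 = 285 left.
July 1890 has 31 days: 285 − 31 = 254 left.
August 1890 has 31 days: 254 − 31 = 223 left.
September 1890 has 30 days: 223 − 30 = 193 left.
October 1890 has 31 days: 193 − 31 = 162 left.
November 1890 has 30 days: 162 − 30 = 132 left.
December 1890 has 31 days: 132 − 31 = 101 left.
January 1891 has 31 days: 101 − 31 = 70 left.
February 1891 has 28 days (1891 is not a leap year): 70 − 28 = 42 left.
March 1891 has 31 days: 42 − 31 = 11 left.
11 days into April 1891 → April 11, 1891.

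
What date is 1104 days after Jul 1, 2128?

Adding 1104 days from July 1, 2128.
July has 31 days, so 31 − 1 = 30 days remain after July 1, 2128; 1104 − 30 = 1074 left.
August 2128 has 31 days: 1074 − 31 = 1043 left.
September 2128 has 30 days: 1043 − 30 = 1013 left.
October 2128 has 31 days: 1013 − 31 = 982 left.
November 2128 has 30 days: 982 − 30 = 952 left.
December 2128 has 31 days: 952 − 31 = 921 left.
January 2129 has 31 days: 921 − 31 = 890 left.
February 2129 has 28 days (2129 is not a leap year): 890 − 28 = 862 left.
March 2129 has 31 days: 862 − 31 = 831 left.
April 2129 has 30 days: 831 − 30 = 801 left.
May 2129 has 31 days: 801 − 31 = 770 left.
June 2129 has 30 days: 770 − 30 = 740 left.
July 2129 has 31 days: 740 − 31 = 709 left.
August 2129 has 31 days: 709 − 31 = 678 left.
September 2129 has 30 days: 678 − 30 = 648 left.
October 2129 has 31 days: 648 − 31 = 617 left.
November 2129 has 30 days: 617 − 30 = 587 left.
December 2129 has 31 days: 587 − 31 = 556 left.
January 2130 has 31 days: 556 − 31 = 525 left.
February 2130 has 28 days (2130 is not a leap year): 525 − 28 = 497 left.
March 2130 has 31 days: 497 − 31 = 466 left.
April 2130 has 30 days: 466 − 30 = 436 left.
May 2130 has 31 days: 436 − 31 = 405 left.
June 2130 has 30 days: 405 − 30 = 375 left.
July 2130 has 31 days: 375 − 31 = 344 left.
August 2130 has 31 days: 344 − 31 = 313 left.
September 2130 has 30 days: 313 − 30 = 283 left.
October 2130 has 31 days: 283 − 31 = 252 left.
November 2130 has 30 days: 252 − 30 = 222 left.
December 2130 has 31 days: 222 − 31 = 191 left.
January 2131 has 31 days: 191 − 31 = 160 left.
February 2131 has 28 days (2131 is not a leap year): 160 − 28 = 132 left.
March 2131 has 31 days: 132 − 31 = 101 left.
April 2131 has 30 days: 101 − 30 = 71 left.
May 2131 has 31 days: 71 − 31 = 40 left.
June 2131 has 30 days: 40 − 30 = 10 left.
10 days into July 2131 → July 10, 2131.

July 10, 2131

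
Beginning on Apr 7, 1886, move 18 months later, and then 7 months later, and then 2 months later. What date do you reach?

Counting forward 18 months from April 7, 1886:
month 4 + 18 = 22, which is month 10 of year 1887 → October 1887.
Day 7 is valid in October, giving October 7, 1887.
Advancing 7 months from October 7, 1887:
month 10 + 7 = 17, which is month 5 of year 1888 → May 1888.
Day 7 is valid in May, giving May 7, 1888.
Advancing 2 months from May 7, 1888:
month 5 + 2 = 7 → July 1888.
Day 7 is valid in July, giving July 7, 1888.

July 7, 1888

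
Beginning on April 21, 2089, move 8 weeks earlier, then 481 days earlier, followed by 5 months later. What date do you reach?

April 1, 2088

Going back 8 weeks (= 56 days) from April 21, 2089:
Going back 21 days from April 21, 2089 reaches the end of the previous month; 56 − 21 = 35 left.
March 2089 has 31 days: 35 − 31 = 4 left.
February 2089 has 28 days; 28 − 4 = 24 → February 24, 2089.
Counting back 481 days from February 24, 2089:
Going back 24 days from February 24, 2089 reaches the end of the previous month; 481 − 24 = 457 left.
January 2089 has 31 days: 457 − 31 = 426 left.
December 2088 has 31 days: 426 − 31 = 395 left.
November 2088 has 30 days: 395 − 30 = 365 left.
October 2088 has 31 days: 365 − 31 = 334 left.
September 2088 has 30 days: 334 − 30 = 304 left.
August 2088 has 31 days: 304 − 31 = 273 left.
July 2088 has 31 days: 273 − 31 = 242 left.
June 2088 has 30 days: 242 − 30 = 212 left.
May 2088 has 31 days: 212 − 31 = 181 left.
April 2088 has 30 days: 181 − 30 = 151 left.
March 2088 has 31 days: 151 − 31 = 120 left.
February 2088 has 29 days (2088 is a leap year): 120 − 29 = 91 left.
January 2088 has 31 days: 91 − 31 = 60 left.
December 2087 has 31 days: 60 − 31 = 29 left.
November 2087 has 30 days; 30 − 29 = 1 → November 1, 2087.
Advancing 5 months from November 1, 2087:
month 11 + 5 = 16, which is month 4 of year 2088 → April 2088.
Day 1 is valid in April, giving April 1, 2088.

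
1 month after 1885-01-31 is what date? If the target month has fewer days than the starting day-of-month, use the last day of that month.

Adding 1 month from January 31, 1885.
month 1 + 1 = 2 → February 1885.
February 1885 has only 28 days (1885 is not a leap year — relevant if February), and the start was day 31, so the date clamps to February 28, 1885.

February 28, 1885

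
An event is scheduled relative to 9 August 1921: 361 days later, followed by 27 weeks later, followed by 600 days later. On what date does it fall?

Advancing 361 days from August 9, 1921:
August has 31 days, so 31 − 9 = 22 days remain after August 9, 1921; 361 − 22 = 339 left.
September 1921 has 30 days: 339 − 30 = 309 left.
October 1921 has 31 days: 309 − 31 = 278 left.
November 1921 has 30 days: 278 − 30 = 248 left.
December 1921 has 31 days: 248 − 31 = 217 left.
January 1922 has 31 days: 217 − 31 = 186 left.
February 1922 has 28 days (1922 is not a leap year): 186 − 28 = 158 left.
March 1922 has 31 days: 158 − 31 = 127 left.
April 1922 has 30 days: 127 − 30 = 97 left.
May 1922 has 31 days: 97 − 31 = 66 left.
June 1922 has 30 days: 66 − 30 = 36 left.
July 1922 has 31 days: 36 − 31 = 5 left.
5 days into August 1922 → August 5, 1922.
Advancing 27 weeks (= 189 days) from August 5, 1922:
August has 31 days, so 31 − 5 = 26 days remain after August 5, 1922; 189 − 26 = 163 left.
September 1922 has 30 days: 163 − 30 = 133 left.
October 1922 has 31 days: 133 − 31 = 102 left.
November 1922 has 30 days: 102 − 30 = 72 left.
December 1922 has 31 days: 72 − 31 = 41 left.
January 1923 has 31 days: 41 − 31 = 10 left.
10 days into February 1923 → February 10, 1923.
Advancing 600 days from February 10, 1923:
February has 28 days, so 28 − 10 = 18 days remain after February 10, 1923; 600 − 18 = 582 left.
March 1923 has 31 days: 582 − 31 = 551 left.
April 1923 has 30 days: 551 − 30 = 521 left.
May 1923 has 31 days: 521 − 31 = 490 left.
June 1923 has 30 days: 490 − 30 = 460 left.
July 1923 has 31 days: 460 − 31 = 429 left.
August 1923 has 31 days: 429 − 31 = 398 left.
September 1923 has 30 days: 398 − 30 = 368 left.
October 1923 has 31 days: 368 − 31 = 337 left.
November 1923 has 30 days: 337 − 30 = 307 left.
December 1923 has 31 days: 307 − 31 = 276 left.
January 1924 has 31 days: 276 − 31 = 245 left.
February 1924 has 29 days (1924 is a leap year): 245 − 29 = 216 left.
March 1924 has 31 days: 216 − 31 = 185 left.
April 1924 has 30 days: 185 − 30 = 155 left.
May 1924 has 31 days: 155 − 31 = 124 left.
June 1924 has 30 days: 124 − 30 = 94 left.
July 1924 has 31 days: 94 − 31 = 63 left.
August 1924 has 31 days: 63 − 31 = 32 left.
September 1924 has 30 days: 32 − 30 = 2 left.
2 days into October 1924 → October 2, 1924.

October 2, 1924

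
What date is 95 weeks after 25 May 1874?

Adding 95 weeks = 665 days from May 25, 1874.
May has 31 days, so 31 − 25 = 6 days remain after May 25, 1874; 665 − 6 = 659 left.
June 1874 has 30 days: 659 − 30 = 629 left.
July 1874 has 31 days: 629 − 31 = 598 left.
August 1874 has 31 days: 598 − 31 = 567 left.
September 1874 has 30 days: 567 − 30 = 537 left.
October 1874 has 31 days: 537 − 31 = 506 left.
November 1874 has 30 days: 506 − 30 = 476 left.
December 1874 has 31 days: 476 − 31 = 445 left.
January 1875 has 31 days: 445 − 31 = 414 left.
February 1875 has 28 days (1875 is not a leap year): 414 − 28 = 386 left.
March 1875 has 31 days: 386 − 31 = 355 left.
April 1875 has 30 days: 355 − 30 = 325 left.
May 1875 has 31 days: 325 − 31 = 294 left.
June 1875 has 30 days: 294 − 30 = 264 left.
July 1875 has 31 days: 264 − 31 = 233 left.
August 1875 has 31 days: 233 − 31 = 202 left.
September 1875 has 30 days: 202 − 30 = 172 left.
October 1875 has 31 days: 172 − 31 = 141 left.
November 1875 has 30 days: 141 − 30 = 111 left.
December 1875 has 31 days: 111 − 31 = 80 left.
January 1876 has 31 days: 80 − 31 = 49 left.
February 1876 has 29 days (1876 is a leap year): 49 − 29 = 20 left.
20 days into March 1876 → March 20, 1876.

March 20, 1876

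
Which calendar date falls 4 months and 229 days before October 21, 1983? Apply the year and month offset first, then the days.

November 4, 1982

Subtracting 4 months and 229 days from October 21, 1983: first the month/year part, then the days.
month 10 − 4 = 6 → June 1983.
Day 21 is valid in June, giving June 21, 1983.
Now subtract 229 days from June 21, 1983.
Going back 21 days from June 21, 1983 reaches the end of the previous month; 229 − 21 = 208 left.
May 1983 has 31 days: 208 − 31 = 177 left.
April 1983 has 30 days: 177 − 30 = 147 left.
March 1983 has 31 days: 147 − 31 = 116 left.
February 1983 has 28 days (1983 is not a leap year): 116 − 28 = 88 left.
January 1983 has 31 days: 88 − 31 = 57 left.
December 1982 has 31 days: 57 − 31 = 26 left.
November 1982 has 30 days; 30 − 26 = 4 → November 4, 1982.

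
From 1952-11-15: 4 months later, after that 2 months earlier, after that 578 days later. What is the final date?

August 16, 1954

Advancing 4 months from November 15, 1952:
month 11 + 4 = 15, which is month 3 of year 1953 → March 1953.
Day 15 is valid in March, giving March 15, 1953.
Subtracting 2 months from March 15, 1953:
month 3 − 2 = 1 → January 1953.
Day 15 is valid in January, giving January 15, 1953.
Counting forward 578 days from January 15, 1953:
January has 31 days, so 31 − 15 = 16 days remain after January 15, 1953; 578 − 16 = 562 left.
February 1953 has 28 days (1953 is not a leap year): 562 − 28 = 534 left.
March 1953 has 31 days: 534 − 31 = 503 left.
April 1953 has 30 days: 503 − 30 = 473 left.
May 1953 has 31 days: 473 − 31 = 442 left.
June 1953 has 30 days: 442 − 30 = 412 left.
July 1953 has 31 days: 412 − 31 = 381 left.
August 1953 has 31 days: 381 − 31 = 350 left.
September 1953 has 30 days: 350 − 30 = 320 left.
October 1953 has 31 days: 320 − 31 = 289 left.
November 1953 has 30 days: 289 − 30 = 259 left.
December 1953 has 31 days: 259 − 31 = 228 left.
January 1954 has 31 days: 228 − 31 = 197 left.
February 1954 has 28 days (1954 is not a leap year): 197 − 28 = 169 left.
March 1954 has 31 days: 169 − 31 = 138 left.
April 1954 has 30 days: 138 − 30 = 108 left.
May 1954 has 31 days: 108 − 31 = 77 left.
June 1954 has 30 days: 77 − 30 = 47 left.
July 1954 has 31 days: 47 − 31 = 16 left.
16 days into August 1954 → August 16, 1954.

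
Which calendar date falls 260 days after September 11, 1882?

May 29, 1883

Adding 260 days from September 11, 1882.
September has 30 days, so 30 − 11 = 19 days remain after September 11, 1882; 260 − 19 = 241 left.
October 1882 has 31 days: 241 − 31 = 210 left.
November 1882 has 30 days: 210 − 30 = 180 left.
December 1882 has 31 days: 180 − 31 = 149 left.
January 1883 has 31 days: 149 − 31 = 118 left.
February 1883 has 28 days (1883 is not a leap year): 118 − 28 = 90 left.
March 1883 has 31 days: 90 − 31 = 59 left.
April 1883 has 30 days: 59 − 30 = 29 left.
29 days into May 1883 → May 29, 1883.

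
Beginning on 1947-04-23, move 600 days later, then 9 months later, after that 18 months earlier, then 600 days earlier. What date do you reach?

Advancing 600 days from April 23, 1947:
April has 30 days, so 30 − 23 = 7 days remain after April 23, 1947; 600 − 7 = 593 left.
May 1947 has 31 days: 593 − 31 = 562 left.
June 1947 has 30 days: 562 − 30 = 532 left.
July 1947 has 31 days: 532 − 31 = 501 left.
August 1947 has 31 days: 501 − 31 = 470 left.
September 1947 has 30 days: 470 − 30 = 440 left.
October 1947 has 31 days: 440 − 31 = 409 left.
November 1947 has 30 days: 409 − 30 = 379 left.
December 1947 has 31 days: 379 − 31 = 348 left.
January 1948 has 31 days: 348 − 31 = 317 left.
February 1948 has 29 days (1948 is a leap year): 317 − 29 = 288 left.
March 1948 has 31 days: 288 − 31 = 257 left.
April 1948 has 30 days: 257 − 30 = 227 left.
May 1948 has 31 days: 227 − 31 = 196 left.
June 1948 has 30 days: 196 − 30 = 166 left.
July 1948 has 31 days: 166 − 31 = 135 left.
August 1948 has 31 days: 135 − 31 = 104 left.
September 1948 has 30 days: 104 − 30 = 74 left.
October 1948 has 31 days: 74 − 31 = 43 left.
November 1948 has 30 days: 43 − 30 = 13 left.
13 days into December 1948 → December 13, 1948.
Advancing 9 months from December 13, 1948:
month 12 + 9 = 21, which is month 9 of year 1949 → September 1949.
Day 13 is valid in September, giving September 13, 1949.
Counting back 18 months from September 13, 1949:
month 9 − 18 = -9, which is month 3 of year 1948 → March 1948.
Day 13 is valid in March, giving March 13, 1948.
Counting back 600 days from March 13, 1948:
Going back 13 days from March 13, 1948 reaches the end of the previous month; 600 − 13 = 587 left.
February 1948 has 29 days (1948 is a leap year): 587 − 29 = 558 left.
January 1948 has 31 days: 558 − 31 = 527 left.
December 1947 has 31 days: 527 − 31 = 496 left.
November 1947 has 30 days: 496 − 30 = 466 left.
October 1947 has 31 days: 466 − 31 = 435 left.
September 1947 has 30 days: 435 − 30 = 405 left.
August 1947 has 31 days: 405 − 31 = 374 left.
July 1947 has 31 days: 374 − 31 = 343 left.
June 1947 has 30 days: 343 − 30 = 313 left.
May 1947 has 31 days: 313 − 31 = 282 left.
April 1947 has 30 days: 282 − 30 = 252 left.
March 1947 has 31 days: 252 − 31 = 221 left.
February 1947 has 28 days (1947 is not a leap year): 221 − 28 = 193 left.
January 1947 has 31 days: 193 − 31 = 162 left.
December 1946 has 31 days: 162 − 31 = 131 left.
November 1946 has 30 days: 131 − 30 = 101 left.
October 1946 has 31 days: 101 − 31 = 70 left.
September 1946 has 30 days: 70 − 30 = 40 left.
August 1946 has 31 days: 40 − 31 = 9 left.
July 1946 has 31 days; 31 − 9 = 22 → July 22, 1946.

July 22, 1946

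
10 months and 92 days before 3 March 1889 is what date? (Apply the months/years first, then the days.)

February 1, 1888

Counting back 10 months and 92 days from March 3, 1889: first the month/year part, then the days.
month 3 − 10 = -7, which is month 5 of year 1888 → May 1888.
Day 3 is valid in May, giving May 3, 1888.
Now subtract 92 days from May 3, 1888.
Going back 3 days from May 3, 1888 reaches the end of the previous month; 92 − 3 = 89 left.
April 1888 has 30 days: 89 − 30 = 59 left.
March 1888 has 31 days: 59 − 31 = 28 left.
February 1888 has 29 days; 29 − 28 = 1 → February 1, 1888.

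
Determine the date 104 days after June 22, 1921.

Advancing 104 days from June 22, 1921.
June has 30 days, so 30 − 22 = 8 days remain after June 22, 1921; 104 − 8 = 96 left.
July 1921 has 31 days: 96 − 31 = 65 left.
August 1921 has 31 days: 65 − 31 = 34 left.
September 1921 has 30 days: 34 − 30 = 4 left.
4 days into October 1921 → October 4, 1921.

October 4, 1921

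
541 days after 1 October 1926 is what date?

Advancing 541 days from October 1, 1926.
October has 31 days, so 31 − 1 = 30 days remain after October 1, 1926; 541 − 30 = 511 left.
November 1926 has 30 days: 511 − 30 = 481 left.
December 1926 has 31 days: 481 − 31 = 450 left.
January 1927 has 31 days: 450 − 31 = 419 left.
February 1927 has 28 days (1927 is not a leap year): 419 − 28 = 391 left.
March 1927 has 31 days: 391 − 31 = 360 left.
April 1927 has 30 days: 360 − 30 = 330 left.
May 1927 has 31 days: 330 − 31 = 299 left.
June 1927 has 30 days: 299 − 30 = 269 left.
July 1927 has 31 days: 269 − 31 = 238 left.
August 1927 has 31 days: 238 − 31 = 207 left.
September 1927 has 30 days: 207 − 30 = 177 left.
October 1927 has 31 days: 177 − 31 = 146 left.
November 1927 has 30 days: 146 − 30 = 116 left.
December 1927 has 31 days: 116 − 31 = 85 left.
January 1928 has 31 days: 85 − 31 = 54 left.
February 1928 has 29 days (1928 is a leap year): 54 − 29 = 25 left.
25 days into March 1928 → March 25, 1928.

March 25, 1928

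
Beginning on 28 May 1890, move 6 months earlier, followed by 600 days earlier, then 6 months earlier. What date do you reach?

Going back 6 months from May 28, 1890:
month 5 − 6 = -1, which is month 11 of year 1889 → November 1889.
Day 28 is valid in November, giving November 28, 1889.
Counting back 600 days from November 28, 1889:
Going back 28 days from November 28, 1889 reaches the end of the previous month; 600 − 28 = 572 left.
October 1889 has 31 days: 572 − 31 = 541 left.
September 1889 has 30 days: 541 − 30 = 511 left.
August 1889 has 31 days: 511 − 31 = 480 left.
July 1889 has 31 days: 480 − 31 = 449 left.
June 1889 has 30 days: 449 − 30 = 419 left.
May 1889 has 31 days: 419 − 31 = 388 left.
April 1889 has 30 days: 388 − 30 = 358 left.
March 1889 has 31 days: 358 − 31 = 327 left.
February 1889 has 28 days (1889 is not a leap year): 327 − 28 = 299 left.
January 1889 has 31 days: 299 − 31 = 268 left.
December 1888 has 31 days: 268 − 31 = 237 left.
November 1888 has 30 days: 237 − 30 = 207 left.
October 1888 has 31 days: 207 − 31 = 176 left.
September 1888 has 30 days: 176 − 30 = 146 left.
August 1888 has 31 days: 146 − 31 = 115 left.
July 1888 has 31 days: 115 − 31 = 84 left.
June 1888 has 30 days: 84 − 30 = 54 left.
May 1888 has 31 days: 54 − 31 = 23 left.
April 1888 has 30 days; 30 − 23 = 7 → April 7, 1888.
Going back 6 months from April 7, 1888:
month 4 − 6 = -2, which is month 10 of year 1887 → October 1887.
Day 7 is valid in October, giving October 7, 1887.

October 7, 1887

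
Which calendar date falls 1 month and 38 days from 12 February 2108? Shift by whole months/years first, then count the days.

Counting forward 1 month and 38 days from February 12, 2108: first the month/year part, then the days.
month 2 + 1 = 3 → March 2108.
Day 12 is valid in March, giving March 12, 2108.
Now add 38 days from March 12, 2108.
March has 31 days, so 31 − 12 = 19 days remain after March 12, 2108; 38 − 19 = 19 left.
19 days into April 2108 → April 19, 2108.

April 19, 2108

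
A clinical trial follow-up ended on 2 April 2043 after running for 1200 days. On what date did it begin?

December 19, 2039

Going back 1200 days from April 2, 2043.
Going back 2 days from April 2, 2043 reaches the end of the previous month; 1200 − 2 = 1198 left.
March 2043 has 31 days: 1198 − 31 = 1167 left.
February 2043 has 28 days (2043 is not a leap year): 1167 − 28 = 1139 left.
January 2043 has 31 days: 1139 − 31 = 1108 left.
December 2042 has 31 days: 1108 − 31 = 1077 left.
November 2042 has 30 days: 1077 − 30 = 1047 left.
October 2042 has 31 days: 1047 − 31 = 1016 left.
September 2042 has 30 days: 1016 − 30 = 986 left.
August 2042 has 31 days: 986 − 31 = 955 left.
July 2042 has 31 days: 955 − 31 = 924 left.
June 2042 has 30 days: 924 − 30 = 894 left.
May 2042 has 31 days: 894 − 31 = 863 left.
April 2042 has 30 days: 863 − 30 = 833 left.
March 2042 has 31 days: 833 − 31 = 802 left.
February 2042 has 28 days (2042 is not a leap year): 802 − 28 = 774 left.
January 2042 has 31 days: 774 − 31 = 743 left.
December 2041 has 31 days: 743 − 31 = 712 left.
November 2041 has 30 days: 712 − 30 = 682 left.
October 2041 has 31 days: 682 − 31 = 651 left.
September 2041 has 30 days: 651 − 30 = 621 left.
August 2041 has 31 days: 621 − 31 = 590 left.
July 2041 has 31 days: 590 − 31 = 559 left.
June 2041 has 30 days: 559 − 30 = 529 left.
May 2041 has 31 days: 529 − 31 = 498 left.
April 2041 has 30 days: 498 − 30 = 468 left.
March 2041 has 31 days: 468 − 31 = 437 left.
February 2041 has 28 days (2041 is not a leap year): 437 − 28 = 409 left.
January 2041 has 31 days: 409 − 31 = 378 left.
December 2040 has 31 days: 378 − 31 = 347 left.
November 2040 has 30 days: 347 − 30 = 317 left.
October 2040 has 31 days: 317 − 31 = 286 left.
September 2040 has 30 days: 286 − 30 = 256 left.
August 2040 has 31 days: 256 − 31 = 225 left.
July 2040 has 31 days: 225 − 31 = 194 left.
June 2040 has 30 days: 194 − 30 = 164 left.
May 2040 has 31 days: 164 − 31 = 133 left.
April 2040 has 30 days: 133 − 30 = 103 left.
March 2040 has 31 days: 103 − 31 = 72 left.
February 2040 has 29 days (2040 is a leap year): 72 − 29 = 43 left.
January 2040 has 31 days: 43 − 31 = 12 left.
December 2039 has 31 days; 31 − 12 = 19 → December 19, 2039.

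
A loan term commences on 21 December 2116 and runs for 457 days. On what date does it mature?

Adding 457 days from December 21, 2116.
December has 31 days, so 31 − 21 = 10 days remain after December 21, 2116; 457 − 10 = 447 left.
January 2117 has 31 days: 447 − 31 = 416 left.
February 2117 has 28 days (2117 is not a leap year): 416 − 28 = 388 left.
March 2117 has 31 days: 388 − 31 = 357 left.
April 2117 has 30 days: 357 − 30 = 327 left.
May 2117 has 31 days: 327 − 31 = 296 left.
June 2117 has 30 days: 296 − 30 = 266 left.
July 2117 has 31 days: 266 − 31 = 235 left.
August 2117 has 31 days: 235 − 31 = 204 left.
September 2117 has 30 days: 204 − 30 = 174 left.
October 2117 has 31 days: 174 − 31 = 143 left.
November 2117 has 30 days: 143 − 30 = 113 left.
December 2117 has 31 days: 113 − 31 = 82 left.
January 2118 has 31 days: 82 − 31 = 51 left.
February 2118 has 28 days (2118 is not a leap year): 51 − 28 = 23 left.
23 days into March 2118 → March 23, 2118.

March 23, 2118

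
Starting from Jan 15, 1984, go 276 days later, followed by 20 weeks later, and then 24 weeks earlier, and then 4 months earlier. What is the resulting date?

Counting forward 276 days from January 15, 1984:
January has 31 days, so 31 − 15 = 16 days remain after January 15, 1984; 276 − 16 = 260 left.
February 1984 has 29 days (1984 is a leap year): 260 − 29 = 231 left.
March 1984 has 31 days: 231 − 31 = 200 left.
April 1984 has 30 days: 200 − 30 = 170 left.
May 1984 has 31 days: 170 − 31 = 139 left.
June 1984 has 30 days: 139 − 30 = 109 left.
July 1984 has 31 days: 109 − 31 = 78 left.
August 1984 has 31 days: 78 − 31 = 47 left.
September 1984 has 30 days: 47 − 30 = 17 left.
17 days into October 1984 → October 17, 1984.
Advancing 20 weeks (= 140 days) from October 17, 1984:
October has 31 days, so 31 − 17 = 14 days remain after October 17, 1984; 140 − 14 = 126 left.
November 1984 has 30 days: 126 − 30 = 96 left.
December 1984 has 31 days: 96 − 31 = 65 left.
January 1985 has 31 days: 65 − 31 = 34 left.
February 1985 has 28 days (1985 is not a leap year): 34 − 28 = 6 left.
6 days into March 1985 → March 6, 1985.
Going back 24 weeks (= 168 days) from March 6, 1985:
Going back 6 days from March 6, 1985 reaches the end of the previous month; 168 − 6 = 162 left.
February 1985 has 28 days (1985 is not a leap year): 162 − 28 = 134 left.
January 1985 has 31 days: 134 − 31 = 103 left.
December 1984 has 31 days: 103 − 31 = 72 left.
November 1984 has 30 days: 72 − 30 = 42 left.
October 1984 has 31 days: 42 − 31 = 11 left.
September 1984 has 30 days; 30 − 11 = 19 → September 19, 1984.
Counting back 4 months from September 19, 1984:
month 9 − 4 = 5 → May 1984.
Day 19 is valid in May, giving May 19, 1984.

May 19, 1984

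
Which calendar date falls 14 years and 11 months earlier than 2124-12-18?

Going back 14 years and 11 months from December 18, 2124.
-14 years → 2110; month 12 − 11 = 1 → January 2110.
Day 18 is valid in January, giving January 18, 2110.

January 18, 2110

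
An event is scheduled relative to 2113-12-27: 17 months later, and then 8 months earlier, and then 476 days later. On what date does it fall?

Counting forward 17 months from December 27, 2113:
month 12 + 17 = 29, which is month 5 of year 2115 → May 2115.
Day 27 is valid in May, giving May 27, 2115.
Counting back 8 months from May 27, 2115:
month 5 − 8 = -3, which is month 9 of year 2114 → September 2114.
Day 27 is valid in September, giving September 27, 2114.
Counting forward 476 days from September 27, 2114:
September has 30 days, so 30 − 27 = 3 days remain after September 27, 2114; 476 − 3 = 473 left.
October 2114 has 31 days: 473 − 31 = 442 left.
November 2114 has 30 days: 442 − 30 = 412 left.
December 2114 has 31 days: 412 − 31 = 381 left.
January 2115 has 31 days: 381 − 31 = 350 left.
February 2115 has 28 days (2115 is not a leap year): 350 − 28 = 322 left.
March 2115 has 31 days: 322 − 31 = 291 left.
April 2115 has 30 days: 291 − 30 = 261 left.
May 2115 has 31 days: 261 − 31 = 230 left.
June 2115 has 30 days: 230 − 30 = 200 left.
July 2115 has 31 days: 200 − 31 = 169 left.
August 2115 has 31 days: 169 − 31 = 138 left.
September 2115 has 30 days: 138 − 30 = 108 left.
October 2115 has 31 days: 108 − 31 = 77 left.
November 2115 has 30 days: 77 − 30 = 47 left.
December 2115 has 31 days: 47 − 31 = 16 left.
16 days into January 2116 → January 16, 2116.

January 16, 2116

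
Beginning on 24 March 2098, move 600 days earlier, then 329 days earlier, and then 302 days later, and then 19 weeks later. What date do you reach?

Going back 600 days from March 24, 2098:
Going back 24 days from March 24, 2098 reaches the end of the previous month; 600 − 24 = 576 left.
February 2098 has 28 days (2098 is not a leap year): 576 − 28 = 548 left.
January 2098 has 31 days: 548 − 31 = 517 left.
December 2097 has 31 days: 517 − 31 = 486 left.
November 2097 has 30 days: 486 − 30 = 456 left.
October 2097 has 31 days: 456 − 31 = 425 left.
September 2097 has 30 days: 425 − 30 = 395 left.
August 2097 has 31 days: 395 − 31 = 364 left.
July 2097 has 31 days: 364 − 31 = 333 left.
June 2097 has 30 days: 333 − 30 = 303 left.
May 2097 has 31 days: 303 − 31 = 272 left.
April 2097 has 30 days: 272 − 30 = 242 left.
March 2097 has 31 days: 242 − 31 = 211 left.
February 2097 has 28 days (2097 is not a leap year): 211 − 28 = 183 left.
January 2097 has 31 days: 183 − 31 = 152 left.
December 2096 has 31 days: 152 − 31 = 121 left.
November 2096 has 30 days: 121 − 30 = 91 left.
October 2096 has 31 days: 91 − 31 = 60 left.
September 2096 has 30 days: 60 − 30 = 30 left.
August 2096 has 31 days; 31 − 30 = 1 → August 1, 2096.
Counting back 329 days from August 1, 2096:
Going back 1 day from August 1, 2096 reaches the end of the previous month; 329 − 1 = 328 left.
July 2096 has 31 days: 328 − 31 = 297 left.
June 2096 has 30 days: 297 − 30 = 267 left.
May 2096 has 31 days: 267 − 31 = 236 left.
April 2096 has 30 days: 236 − 30 = 206 left.
March 2096 has 31 days: 206 − 31 = 175 left.
February 2096 has 29 days (2096 is a leap year): 175 − 29 = 146 left.
January 2096 has 31 days: 146 − 31 = 115 left.
December 2095 has 31 days: 115 − 31 = 84 left.
November 2095 has 30 days: 84 − 30 = 54 left.
October 2095 has 31 days: 54 − 31 = 23 left.
September 2095 has 30 days; 30 − 23 = 7 → September 7, 2095.
Counting forward 302 days from September 7, 2095:
September has 30 days, so 30 − 7 = 23 days remain after September 7, 2095; 302 − 23 = 279 left.
October 2095 has 31 days: 279 − 31 = 248 left.
November 2095 has 30 days: 248 − 30 = 218 left.
December 2095 has 31 days: 218 − 31 = 187 left.
January 2096 has 31 days: 187 − 31 = 156 left.
February 2096 has 29 days (2096 is a leap year): 156 − 29 = 127 left.
March 2096 has 31 days: 127 − 31 = 96 left.
April 2096 has 30 days: 96 − 30 = 66 left.
May 2096 has 31 days: 66 − 31 = 35 left.
June 2096 has 30 days: 35 − 30 = 5 left.
5 days into July 2096 → July 5, 2096.
Counting forward 19 weeks (= 133 days) from July 5, 2096:
July has 31 days, so 31 − 5 = 26 days remain after July 5, 2096; 133 − 26 = 107 left.
August 2096 has 31 days: 107 − 31 = 76 left.
September 2096 has 30 days: 76 − 30 = 46 left.
October 2096 has 31 days: 46 − 31 = 15 left.
15 days into November 2096 → November 15, 2096.

November 15, 2096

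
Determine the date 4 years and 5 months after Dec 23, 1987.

May 23, 1992

Advancing 4 years and 5 months from December 23, 1987.
+4 years → 1991; month 12 + 5 = 17, which is month 5 of year 1992 → May 1992.
Day 23 is valid in May, giving May 23, 1992.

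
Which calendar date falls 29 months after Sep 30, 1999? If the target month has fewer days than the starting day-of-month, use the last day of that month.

Adding 29 months from September 30, 1999.
month 9 + 29 = 38, which is month 2 of year 2002 → February 2002.
February 2002 has only 28 days (2002 is not a leap year — relevant if February), and the start was day 30, so the date clamps to February 28, 2002.

February 28, 2002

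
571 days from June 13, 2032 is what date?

Counting forward 571 days from June 13, 2032.
June has 30 days, so 30 − 13 = 17 days remain after June 13, 2032; 571 − 17 = 554 left.
July 2032 has 31 days: 554 − 31 = 523 left.
August 2032 has 31 days: 523 − 31 = 492 left.
September 2032 has 30 days: 492 − 30 = 462 left.
October 2032 has 31 days: 462 − 31 = 431 left.
November 2032 has 30 days: 431 − 30 = 401 left.
December 2032 has 31 days: 401 − 31 = 370 left.
January 2033 has 31 days: 370 − 31 = 339 left.
February 2033 has 28 days (2033 is not a leap year): 339 − 28 = 311 left.
March 2033 has 31 days: 311 − 31 = 280 left.
April 2033 has 30 days: 280 − 30 = 250 left.
May 2033 has 31 days: 250 − 31 = 219 left.
June 2033 has 30 days: 219 − 30 = 189 left.
July 2033 has 31 days: 189 − 31 = 158 left.
August 2033 has 31 days: 158 − 31 = 127 left.
September 2033 has 30 days: 127 − 30 = 97 left.
October 2033 has 31 days: 97 − 31 = 66 left.
November 2033 has 30 days: 66 − 30 = 36 left.
December 2033 has 31 days: 36 − 31 = 5 left.
5 days into January 2034 → January 5, 2034.

January 5, 2034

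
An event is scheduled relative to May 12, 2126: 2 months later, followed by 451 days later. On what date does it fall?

Counting forward 2 months from May 12, 2126:
month 5 + 2 = 7 → July 2126.
Day 12 is valid in July, giving July 12, 2126.
Advancing 451 days from July 12, 2126:
July has 31 days, so 31 − 12 = 19 days remain after July 12, 2126; 451 − 19 = 432 left.
August 2126 has 31 days: 432 − 31 = 401 left.
September 2126 has 30 days: 401 − 30 = 371 left.
October 2126 has 31 days: 371 − 31 = 340 left.
November 2126 has 30 days: 340 − 30 = 310 left.
December 2126 has 31 days: 310 − 31 = 279 left.
January 2127 has 31 days: 279 − 31 = 248 left.
February 2127 has 28 days (2127 is not a leap year): 248 − 28 = 220 left.
March 2127 has 31 days: 220 − 31 = 189 left.
April 2127 has 30 days: 189 − 30 = 159 left.
May 2127 has 31 days: 159 − 31 = 128 left.
June 2127 has 30 days: 128 − 30 = 98 left.
July 2127 has 31 days: 98 − 31 = 67 left.
August 2127 has 31 days: 67 − 31 = 36 left.
September 2127 has 30 days: 36 − 30 = 6 left.
6 days into October 2127 → October 6, 2127.

October 6, 2127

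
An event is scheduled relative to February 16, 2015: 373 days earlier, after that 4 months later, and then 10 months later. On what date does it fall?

April 8, 2015

Counting back 373 days from February 16, 2015:
Going back 16 days from February 16, 2015 reaches the end of the previous month; 373 − 16 = 357 left.
January 2015 has 31 days: 357 − 31 = 326 left.
December 2014 has 31 days: 326 − 31 = 295 left.
November 2014 has 30 days: 295 − 30 = 265 left.
October 2014 has 31 days: 265 − 31 = 234 left.
September 2014 has 30 days: 234 − 30 = 204 left.
August 2014 has 31 days: 204 − 31 = 173 left.
July 2014 has 31 days: 173 − 31 = 142 left.
June 2014 has 30 days: 142 − 30 = 112 left.
May 2014 has 31 days: 112 − 31 = 81 left.
April 2014 has 30 days: 81 − 30 = 51 left.
March 2014 has 31 days: 51 − 31 = 20 left.
February 2014 has 28 days; 28 − 20 = 8 → February 8, 2014.
Counting forward 4 months from February 8, 2014:
month 2 + 4 = 6 → June 2014.
Day 8 is valid in June, giving June 8, 2014.
Adding 10 months from June 8, 2014:
month 6 + 10 = 16, which is month 4 of year 2015 → April 2015.
Day 8 is valid in April, giving April 8, 2015.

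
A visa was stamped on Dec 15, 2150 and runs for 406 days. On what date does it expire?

Advancing 406 days from December 15, 2150.
December has 31 days, so 31 − 15 = 16 days remain after December 15, 2150; 406 − 16 = 390 left.
January 2151 has 31 days: 390 − 31 = 359 left.
February 2151 has 28 days (2151 is not a leap year): 359 − 28 = 331 left.
March 2151 has 31 days: 331 − 31 = 300 left.
April 2151 has 30 days: 300 − 30 = 270 left.
May 2151 has 31 days: 270 − 31 = 239 left.
June 2151 has 30 days: 239 − 30 = 209 left.
July 2151 has 31 days: 209 − 31 = 178 left.
August 2151 has 31 days: 178 − 31 = 147 left.
September 2151 has 30 days: 147 − 30 = 117 left.
October 2151 has 31 days: 117 − 31 = 86 left.
November 2151 has 30 days: 86 − 30 = 56 left.
December 2151 has 31 days: 56 − 31 = 25 left.
25 days into January 2152 → January 25, 2152.

January 25, 2152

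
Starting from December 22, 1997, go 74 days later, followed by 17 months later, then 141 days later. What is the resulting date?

December 25, 1999

Counting forward 74 days from December 22, 1997:
December has 31 days, so 31 − 22 = 9 days remain after December 22, 1997; 74 − 9 = 65 left.
January 1998 has 31 days: 65 − 31 = 34 left.
February 1998 has 28 days (1998 is not a leap year): 34 − 28 = 6 left.
6 days into March 1998 → March 6, 1998.
Adding 17 months from March 6, 1998:
month 3 + 17 = 20, which is month 8 of year 1999 → August 1999.
Day 6 is valid in August, giving August 6, 1999.
Adding 141 days from August 6, 1999:
August has 31 days, so 31 − 6 = 25 days remain after August 6, 1999; 141 − 25 = 116 left.
September 1999 has 30 days: 116 − 30 = 86 left.
October 1999 has 31 days: 86 − 31 = 55 left.
November 1999 has 30 days: 55 − 30 = 25 left.
25 days into December 1999 → December 25, 1999.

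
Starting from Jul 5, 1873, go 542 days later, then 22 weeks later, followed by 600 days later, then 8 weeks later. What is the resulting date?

Advancing 542 days from July 5, 1873:
July has 31 days, so 31 − 5 = 26 days remain after July 5, 1873; 542 − 26 = 516 left.
August 1873 has 31 days: 516 − 31 = 485 left.
September 1873 has 30 days: 485 − 30 = 455 left.
October 1873 has 31 days: 455 − 31 = 424 left.
November 1873 has 30 days: 424 − 30 = 394 left.
December 1873 has 31 days: 394 − 31 = 363 left.
January 1874 has 31 days: 363 − 31 = 332 left.
February 1874 has 28 days (1874 is not a leap year): 332 − 28 = 304 left.
March 1874 has 31 days: 304 − 31 = 273 left.
April 1874 has 30 days: 273 − 30 = 243 left.
May 1874 has 31 days: 243 − 31 = 212 left.
June 1874 has 30 days: 212 − 30 = 182 left.
July 1874 has 31 days: 182 − 31 = 151 left.
August 1874 has 31 days: 151 − 31 = 120 left.
September 1874 has 30 days: 120 − 30 = 90 left.
October 1874 has 31 days: 90 − 31 = 59 left.
November 1874 has 30 days: 59 − 30 = 29 left.
29 days into December 1874 → December 29, 1874.
Advancing 22 weeks (= 154 days) from December 29, 1874:
December has 31 days, so 31 − 29 = 2 days remain after December 29, 1874; 154 − 2 = 152 left.
January 1875 has 31 days: 152 − 31 = 121 left.
February 1875 has 28 days (1875 is not a leap year): 121 − 28 = 93 left.
March 1875 has 31 days: 93 − 31 = 62 left.
April 1875 has 30 days: 62 − 30 = 32 left.
May 1875 has 31 days: 32 − 31 = 1 left.
1 day into June 1875 → June 1, 1875.
Counting forward 600 days from June 1, 1875:
June has 30 days, so 30 − 1 = 29 days remain after June 1, 1875; 600 − 29 = 571 left.
July 1875 has 31 days: 571 − 31 = 540 left.
August 1875 has 31 days: 540 − 31 = 509 left.
September 1875 has 30 days: 509 − 30 = 479 left.
October 1875 has 31 days: 479 − 31 = 448 left.
November 1875 has 30 days: 448 − 30 = 418 left.
December 1875 has 31 days: 418 − 31 = 387 left.
January 1876 has 31 days: 387 − 31 = 356 left.
February 1876 has 29 days (1876 is a leap year): 356 − 29 = 327 left.
March 1876 has 31 days: 327 − 31 = 296 left.
April 1876 has 30 days: 296 − 30 = 266 left.
May 1876 has 31 days: 266 − 31 = 235 left.
June 1876 has 30 days: 235 − 30 = 205 left.
July 1876 has 31 days: 205 − 31 = 174 left.
August 1876 has 31 days: 174 − 31 = 143 left.
September 1876 has 30 days: 143 − 30 = 113 left.
October 1876 has 31 days: 113 − 31 = 82 left.
November 1876 has 30 days: 82 − 30 = 52 left.
December 1876 has 31 days: 52 − 31 = 21 left.
21 days into January 1877 → January 21, 1877.
Counting forward 8 weeks (= 56 days) from January 21, 1877:
January has 31 days, so 31 − 21 = 10 days remain after January 21, 1877; 56 − 10 = 46 left.
February 1877 has 28 days (1877 is not a leap year): 46 − 28 = 18 left.
18 days into March 1877 → March 18, 1877.

March 18, 1877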